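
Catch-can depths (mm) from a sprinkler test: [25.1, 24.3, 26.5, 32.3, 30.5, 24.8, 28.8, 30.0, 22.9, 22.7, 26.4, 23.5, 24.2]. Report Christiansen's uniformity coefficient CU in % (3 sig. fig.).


Approach: apply Christiansen's uniformity coefficient, CU = (1 - mean_abs_deviation/mean)*100.
mean = 26.308 mm
mean |d_i - mean| = 2.5621 mm
CU = (1 - 2.5621/26.308)*100 = 90.3 %
Therefore Christiansen's uniformity coefficient CU = 90.3 %.


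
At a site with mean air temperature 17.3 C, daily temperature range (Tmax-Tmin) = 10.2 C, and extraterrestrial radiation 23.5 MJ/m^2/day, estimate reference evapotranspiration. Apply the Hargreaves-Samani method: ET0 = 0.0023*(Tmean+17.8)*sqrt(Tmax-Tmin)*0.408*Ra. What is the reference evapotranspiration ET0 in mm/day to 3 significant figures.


ET0 = 0.0023*(17.3+17.8)*sqrt(10.2)*0.408*23.5 = 2.47 mm/day
Therefore the reference evapotranspiration ET0 = 2.47 mm/day.


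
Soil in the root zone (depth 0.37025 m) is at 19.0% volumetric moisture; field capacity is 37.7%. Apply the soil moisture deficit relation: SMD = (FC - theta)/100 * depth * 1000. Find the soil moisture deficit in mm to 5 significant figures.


SMD = (37.7 - 19.0)/100 * 0.37025 * 1000 = 69.237 mm
Therefore the soil moisture deficit = 69.237 mm.


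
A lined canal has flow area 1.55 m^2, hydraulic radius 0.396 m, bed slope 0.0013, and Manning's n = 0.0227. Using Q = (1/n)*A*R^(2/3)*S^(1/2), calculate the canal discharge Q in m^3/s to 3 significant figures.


Q = (1/0.0227) * 1.55 * 0.396^(2/3) * 0.0013^(1/2) = 1.33 m^3/s
Therefore the canal discharge Q = 1.33 m^3/s.


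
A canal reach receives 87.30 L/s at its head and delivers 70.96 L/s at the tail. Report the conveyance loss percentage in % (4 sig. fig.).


Approach: apply the conveyance loss ratio, loss% = ((Q_head - Q_tail)/Q_head)*100.
loss = ((87.30 - 70.96)/87.30)*100 = 18.72 %
Therefore the conveyance loss percentage = 18.72 %.


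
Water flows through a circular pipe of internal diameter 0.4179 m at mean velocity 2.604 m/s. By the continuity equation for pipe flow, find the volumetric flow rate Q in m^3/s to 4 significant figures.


Approach: apply the continuity equation for pipe flow, Q = A * v with A = pi*(D/2)^2.
A = pi*(0.4179/2)^2 = 0.137162 m^2
Q = 0.137162 * 2.604 = 0.3572 m^3/s
Therefore the volumetric flow rate Q = 0.3572 m^3/s.


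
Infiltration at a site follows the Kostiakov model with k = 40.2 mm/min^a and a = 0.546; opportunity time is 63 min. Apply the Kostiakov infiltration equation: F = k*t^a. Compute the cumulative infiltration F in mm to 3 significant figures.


F = 40.2 * 63^0.546 = 386 mm
Therefore the cumulative infiltration F = 386 mm.


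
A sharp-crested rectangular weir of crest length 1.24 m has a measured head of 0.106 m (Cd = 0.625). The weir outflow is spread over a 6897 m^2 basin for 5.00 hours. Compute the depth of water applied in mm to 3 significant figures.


Approach: apply the rectangular weir equation with a volume-to-depth conversion, Q = (2/3)*Cd*L*sqrt(2g)*H^1.5; d = Q*t/A * 1000.
Step 1 — weir discharge:
  Q = (2/3)*0.625*1.24*sqrt(2*9.81)*0.106^1.5 = 0.078980 m^3/s
Step 2 — volume: V = 0.078980 * 5.00*3600 = 1421.6 m^3
Step 3 — depth: d = V/A * 1000 = 1421.6/6897 * 1000 = 206 mm
Therefore the depth of water applied = 206 mm.


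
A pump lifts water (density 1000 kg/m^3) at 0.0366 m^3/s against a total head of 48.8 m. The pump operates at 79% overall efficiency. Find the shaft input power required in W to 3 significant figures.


Approach: apply hydraulic power then efficiency conversion, P = rho*g*Q*H; P_in = P/eta.
Step 1 — hydraulic power (P = rho*g*Q*H):
  P = 1000 * 9.81 * 0.0366 * 48.8 = 17521 W
Step 2 — input power: P_in = P/eta = 17521 / 0.79 = 22200 W
Therefore the shaft input power required = 22200 W.


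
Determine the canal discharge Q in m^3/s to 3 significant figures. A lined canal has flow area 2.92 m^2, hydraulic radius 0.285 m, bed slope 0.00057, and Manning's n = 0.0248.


Approach: apply Manning's equation, Q = (1/n)*A*R^(2/3)*S^(1/2).
Q = (1/0.0248) * 2.92 * 0.285^(2/3) * 0.00057^(1/2) = 1.22 m^3/s
Therefore the canal discharge Q = 1.22 m^3/s.


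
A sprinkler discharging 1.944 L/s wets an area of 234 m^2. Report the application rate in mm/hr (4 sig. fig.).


Approach: apply the application rate relation, rate = (Q/A)*3600.
rate = (1.944 / 234) * 3600 = 29.91 mm/hr
Therefore the application rate = 29.91 mm/hr.


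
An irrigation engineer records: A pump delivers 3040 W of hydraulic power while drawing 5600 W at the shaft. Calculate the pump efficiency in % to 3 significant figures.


Approach: apply the efficiency ratio, eta = (P_out/P_in)*100.
eta = (3040 / 5600) * 100 = 54.3 %
Therefore the pump efficiency = 54.3 %.


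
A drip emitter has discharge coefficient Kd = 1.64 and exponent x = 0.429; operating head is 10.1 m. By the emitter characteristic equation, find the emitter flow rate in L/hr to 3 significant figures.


Approach: apply the emitter characteristic equation, q = Kd * h^x.
q = 1.64 * 10.1^0.429 = 4.42 L/hr
Therefore the emitter flow rate = 4.42 L/hr.


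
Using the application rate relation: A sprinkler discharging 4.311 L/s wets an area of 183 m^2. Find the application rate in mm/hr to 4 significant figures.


Approach: apply the application rate relation, rate = (Q/A)*3600.
rate = (4.311 / 183) * 3600 = 84.81 mm/hr
Therefore the application rate = 84.81 mm/hr.


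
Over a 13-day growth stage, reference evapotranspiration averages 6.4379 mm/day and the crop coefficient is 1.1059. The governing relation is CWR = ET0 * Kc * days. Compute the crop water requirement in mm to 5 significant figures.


CWR = 6.4379 * 1.1059 * 13 = 92.556 mm
Therefore the crop water requirement = 92.556 mm.


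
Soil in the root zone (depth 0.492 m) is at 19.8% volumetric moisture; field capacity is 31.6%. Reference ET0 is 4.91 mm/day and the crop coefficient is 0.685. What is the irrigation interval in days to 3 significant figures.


Approach: apply soil-water budget scheduling, SMD = (FC-theta)/100*depth*1000; ETc = ET0*Kc; interval = SMD/ETc.
Step 1 — soil moisture deficit:
  SMD = (31.6 - 19.8)/100 * 0.492 * 1000 = 58.056 mm
Step 2 — daily crop ET (ETc = ET0*Kc):
  ETc = 4.91 * 0.685 = 3.3634 mm/day
Step 3 — irrigation interval (SMD/ETc):
  interval = 58.056 / 3.3634 = 17.3 days
Therefore the irrigation interval = 17.3 days.


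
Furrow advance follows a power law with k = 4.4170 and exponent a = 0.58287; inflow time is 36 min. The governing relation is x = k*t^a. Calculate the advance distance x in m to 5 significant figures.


x = 4.4170 * 36^0.58287 = 35.666 m
Therefore the advance distance x = 35.666 m.


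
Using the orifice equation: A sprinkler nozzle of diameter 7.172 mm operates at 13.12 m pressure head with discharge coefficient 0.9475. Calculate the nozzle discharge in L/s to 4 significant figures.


Approach: apply the orifice equation, Q = Cd*A*sqrt(2*g*h), A = pi*(d/2)^2.
A = pi*(7.172e-3/2)^2 = 4.03990e-05 m^2
Q = 0.9475 * 4.03990e-05 * sqrt(2*9.81*13.12) * 1000 = 0.6141 L/s
Therefore the nozzle discharge = 0.6141 L/s.


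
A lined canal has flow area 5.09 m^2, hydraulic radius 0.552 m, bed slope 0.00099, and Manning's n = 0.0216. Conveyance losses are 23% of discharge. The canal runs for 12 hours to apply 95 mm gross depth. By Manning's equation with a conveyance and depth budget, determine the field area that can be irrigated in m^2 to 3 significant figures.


Approach: apply Manning's equation with a conveyance and depth budget, Q = (1/n)*A*R^(2/3)*S^(1/2); Q_field = Q*(1-loss); Area = Q_field*t/(d/1000).
Step 1 — canal discharge (Manning's equation):
  Q = (1/0.0216) * 5.09 * 0.552^(2/3) * 0.00099^(1/2) = 4.9893 m^3/s
Step 2 — delivered flow: Q_field = 4.9893*(1 - 23/100) = 3.8418 m^3/s
Step 3 — volume delivered: V = 3.8418 * 12*3600 = 165960 m^3
Step 4 — area served: A = V / (depth/1000) = 165960 / 0.095 = 1750000 m^2
Therefore the field area that can be irrigated = 1750000 m^2.


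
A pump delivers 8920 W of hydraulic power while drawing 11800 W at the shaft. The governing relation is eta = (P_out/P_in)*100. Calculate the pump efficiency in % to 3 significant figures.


eta = (8920 / 11800) * 100 = 75.6 %
Therefore the pump efficiency = 75.6 %.


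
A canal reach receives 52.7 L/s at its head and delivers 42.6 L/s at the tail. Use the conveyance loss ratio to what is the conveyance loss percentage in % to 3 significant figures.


Approach: apply the conveyance loss ratio, loss% = ((Q_head - Q_tail)/Q_head)*100.
loss = ((52.7 - 42.6)/52.7)*100 = 19.2 %
Therefore the conveyance loss percentage = 19.2 %.


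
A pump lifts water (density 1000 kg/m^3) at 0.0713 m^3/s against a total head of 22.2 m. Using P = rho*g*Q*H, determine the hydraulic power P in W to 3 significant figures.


P = 1000 * 9.81 * 0.0713 * 22.2 = 15500 W
Therefore the hydraulic power P = 15500 W.


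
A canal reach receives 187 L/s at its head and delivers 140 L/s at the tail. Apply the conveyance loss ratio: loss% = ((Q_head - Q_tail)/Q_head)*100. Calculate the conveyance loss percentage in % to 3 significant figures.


loss = ((187 - 140)/187)*100 = 25.1 %
Therefore the conveyance loss percentage = 25.1 %.


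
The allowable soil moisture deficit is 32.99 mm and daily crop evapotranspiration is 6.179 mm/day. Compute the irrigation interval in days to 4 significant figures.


Approach: apply the irrigation interval relation, interval = SMD / ETc.
interval = 32.99 / 6.179 = 5.339 days
Therefore the irrigation interval = 5.339 days.


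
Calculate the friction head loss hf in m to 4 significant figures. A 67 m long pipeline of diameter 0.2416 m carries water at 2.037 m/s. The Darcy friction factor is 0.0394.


Approach: apply the Darcy-Weisbach equation, hf = f*(L/D)*(v^2/(2g)).
hf = 0.0394 * (67/0.2416) * (2.037^2 / (2*9.81))
hf = 2.311 m
Therefore the friction head loss hf = 2.311 m.


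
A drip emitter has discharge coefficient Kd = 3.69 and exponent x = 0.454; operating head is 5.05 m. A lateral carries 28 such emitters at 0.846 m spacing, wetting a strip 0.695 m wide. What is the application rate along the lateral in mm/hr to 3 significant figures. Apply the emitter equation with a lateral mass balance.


Approach: apply the emitter equation with a lateral mass balance, q = Kd*h^x; Q = n*q; rate = Q/(n*spacing*width).
Step 1 — single emitter flow (q = Kd*h^x):
  q = 3.69 * 5.05^0.454 = 7.6970 L/hr
Step 2 — total lateral flow: Q = 28 * 7.6970 = 215.52 L/hr
Step 3 — wetted area: A = 28 * 0.846 * 0.695 = 16.463 m^2
Step 4 — application rate: Q/A = 215.52/16.463 = 13.1 mm/hr
Therefore the application rate along the lateral = 13.1 mm/hr.


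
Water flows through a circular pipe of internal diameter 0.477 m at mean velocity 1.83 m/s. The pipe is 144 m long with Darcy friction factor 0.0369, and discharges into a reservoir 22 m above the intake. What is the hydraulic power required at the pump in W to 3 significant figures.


Approach: apply continuity + Darcy-Weisbach + hydraulic power, Q = A*v; hf = f*(L/D)*(v^2/(2g)); H = static + hf; P = rho*g*Q*H.
Step 1 — flow rate (continuity, Q = A*v):
  A = pi*(0.477/2)^2 = 0.17870 m^2
  Q = 0.17870 * 1.83 = 0.32702 m^3/s
Step 2 — friction head loss (Darcy-Weisbach):
  hf = 0.0369 * (144/0.477) * (1.83^2 / (2*9.81))
  hf = 1.9014 m
Step 3 — total head: H = 22 + 1.9014 = 23.901 m
Step 4 — hydraulic power (P = rho*g*Q*H):
  P = 1000 * 9.81 * 0.32702 * 23.901 = 76700 W
Therefore the hydraulic power required at the pump = 76700 W.


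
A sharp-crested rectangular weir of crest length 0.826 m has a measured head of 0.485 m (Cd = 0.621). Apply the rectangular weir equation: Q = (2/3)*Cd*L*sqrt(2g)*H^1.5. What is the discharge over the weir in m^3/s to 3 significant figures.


Q = (2/3)*0.621*0.826*sqrt(2*9.81)*0.485^1.5 = 0.512 m^3/s
Therefore the discharge over the weir = 0.512 m^3/s.


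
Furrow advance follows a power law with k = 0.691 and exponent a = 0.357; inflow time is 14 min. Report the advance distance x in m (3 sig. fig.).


Approach: apply the power-law advance function, x = k*t^a.
x = 0.691 * 14^0.357 = 1.77 m
Therefore the advance distance x = 1.77 m.


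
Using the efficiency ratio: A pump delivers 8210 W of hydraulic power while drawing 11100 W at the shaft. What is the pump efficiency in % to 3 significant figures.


Approach: apply the efficiency ratio, eta = (P_out/P_in)*100.
eta = (8210 / 11100) * 100 = 74.0 %
Therefore the pump efficiency = 74.0 %.


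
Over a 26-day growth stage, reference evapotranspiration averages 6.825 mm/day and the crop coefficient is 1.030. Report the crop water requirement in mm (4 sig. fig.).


Approach: apply the crop water requirement relation, CWR = ET0 * Kc * days.
CWR = 6.825 * 1.030 * 26 = 182.8 mm
Therefore the crop water requirement = 182.8 mm.


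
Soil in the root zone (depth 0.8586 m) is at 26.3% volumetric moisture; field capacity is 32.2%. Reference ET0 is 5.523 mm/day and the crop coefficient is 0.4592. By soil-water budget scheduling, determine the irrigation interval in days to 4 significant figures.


Approach: apply soil-water budget scheduling, SMD = (FC-theta)/100*depth*1000; ETc = ET0*Kc; interval = SMD/ETc.
Step 1 — soil moisture deficit:
  SMD = (32.2 - 26.3)/100 * 0.8586 * 1000 = 50.6574 mm
Step 2 — daily crop ET (ETc = ET0*Kc):
  ETc = 5.523 * 0.4592 = 2.53616 mm/day
Step 3 — irrigation interval (SMD/ETc):
  interval = 50.6574 / 2.53616 = 19.97 days
Therefore the irrigation interval = 19.97 days.


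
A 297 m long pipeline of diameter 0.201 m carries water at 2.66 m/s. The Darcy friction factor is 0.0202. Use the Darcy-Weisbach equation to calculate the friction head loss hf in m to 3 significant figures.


Approach: apply the Darcy-Weisbach equation, hf = f*(L/D)*(v^2/(2g)).
hf = 0.0202 * (297/0.201) * (2.66^2 / (2*9.81))
hf = 10.8 m
Therefore the friction head loss hf = 10.8 m.


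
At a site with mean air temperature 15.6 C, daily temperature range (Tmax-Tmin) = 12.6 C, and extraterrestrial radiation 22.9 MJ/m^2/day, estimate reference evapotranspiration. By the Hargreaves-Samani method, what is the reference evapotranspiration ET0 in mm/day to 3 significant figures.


Approach: apply the Hargreaves-Samani method, ET0 = 0.0023*(Tmean+17.8)*sqrt(Tmax-Tmin)*0.408*Ra.
ET0 = 0.0023*(15.6+17.8)*sqrt(12.6)*0.408*22.9 = 2.55 mm/day
Therefore the reference evapotranspiration ET0 = 2.55 mm/day.


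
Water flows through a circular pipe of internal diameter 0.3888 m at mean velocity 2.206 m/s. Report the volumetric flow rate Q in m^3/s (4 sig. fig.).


Approach: apply the continuity equation for pipe flow, Q = A * v with A = pi*(D/2)^2.
A = pi*(0.3888/2)^2 = 0.118725 m^2
Q = 0.118725 * 2.206 = 0.2619 m^3/s
Therefore the volumetric flow rate Q = 0.2619 m^3/s.


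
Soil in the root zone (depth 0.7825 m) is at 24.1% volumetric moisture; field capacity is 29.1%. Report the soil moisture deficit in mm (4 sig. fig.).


Approach: apply the soil moisture deficit relation, SMD = (FC - theta)/100 * depth * 1000.
SMD = (29.1 - 24.1)/100 * 0.7825 * 1000 = 39.12 mm
Therefore the soil moisture deficit = 39.12 mm.


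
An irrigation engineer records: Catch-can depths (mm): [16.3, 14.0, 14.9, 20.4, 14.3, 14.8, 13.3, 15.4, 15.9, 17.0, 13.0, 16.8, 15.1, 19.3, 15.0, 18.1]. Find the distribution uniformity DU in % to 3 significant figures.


Approach: apply the low-quarter distribution uniformity, DU = (mean of lowest quarter of readings / overall mean)*100.
sorted lowest 4 of 16: [13.0, 13.3, 14.0, 14.3] -> mean = 13.650 mm
overall mean = 15.850 mm
DU = (13.650/15.850)*100 = 86.1 %
Therefore the distribution uniformity DU = 86.1 %.


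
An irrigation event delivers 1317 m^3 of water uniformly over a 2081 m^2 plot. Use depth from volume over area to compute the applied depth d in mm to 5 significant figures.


Approach: apply depth from volume over area, d = (V/A)*1000.
d = (1317 / 2081) * 1000 = 632.87 mm
Therefore the applied depth d = 632.87 mm.


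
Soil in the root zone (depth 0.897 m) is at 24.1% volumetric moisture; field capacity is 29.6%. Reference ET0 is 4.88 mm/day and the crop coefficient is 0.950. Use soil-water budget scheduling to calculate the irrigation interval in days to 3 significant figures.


Approach: apply soil-water budget scheduling, SMD = (FC-theta)/100*depth*1000; ETc = ET0*Kc; interval = SMD/ETc.
Step 1 — soil moisture deficit:
  SMD = (29.6 - 24.1)/100 * 0.897 * 1000 = 49.335 mm
Step 2 — daily crop ET (ETc = ET0*Kc):
  ETc = 4.88 * 0.950 = 4.6360 mm/day
Step 3 — irrigation interval (SMD/ETc):
  interval = 49.335 / 4.6360 = 10.6 days
Therefore the irrigation interval = 10.6 days.


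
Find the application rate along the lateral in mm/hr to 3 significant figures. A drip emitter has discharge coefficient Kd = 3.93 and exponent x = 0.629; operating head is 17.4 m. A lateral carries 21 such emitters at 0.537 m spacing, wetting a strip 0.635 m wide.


Approach: apply the emitter equation with a lateral mass balance, q = Kd*h^x; Q = n*q; rate = Q/(n*spacing*width).
Step 1 — single emitter flow (q = Kd*h^x):
  q = 3.93 * 17.4^0.629 = 23.697 L/hr
Step 2 — total lateral flow: Q = 21 * 23.697 = 497.64 L/hr
Step 3 — wetted area: A = 21 * 0.537 * 0.635 = 7.1609 m^2
Step 4 — application rate: Q/A = 497.64/7.1609 = 69.5 mm/hr
Therefore the application rate along the lateral = 69.5 mm/hr.


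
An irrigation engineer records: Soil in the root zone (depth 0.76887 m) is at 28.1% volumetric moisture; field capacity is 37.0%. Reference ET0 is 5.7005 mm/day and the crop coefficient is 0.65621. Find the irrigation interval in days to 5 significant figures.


Approach: apply soil-water budget scheduling, SMD = (FC-theta)/100*depth*1000; ETc = ET0*Kc; interval = SMD/ETc.
Step 1 — soil moisture deficit:
  SMD = (37.0 - 28.1)/100 * 0.76887 * 1000 = 68.42943 mm
Step 2 — daily crop ET (ETc = ET0*Kc):
  ETc = 5.7005 * 0.65621 = 3.740725 mm/day
Step 3 — irrigation interval (SMD/ETc):
  interval = 68.42943 / 3.740725 = 18.293 days
Therefore the irrigation interval = 18.293 days.


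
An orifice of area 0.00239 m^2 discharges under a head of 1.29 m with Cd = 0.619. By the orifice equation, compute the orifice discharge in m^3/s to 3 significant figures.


Approach: apply the orifice equation, Q = Cd*A*sqrt(2*g*h).
Q = 0.619 * 0.00239 * sqrt(2*9.81*1.29) = 0.00744 m^3/s
Therefore the orifice discharge = 0.00744 m^3/s.


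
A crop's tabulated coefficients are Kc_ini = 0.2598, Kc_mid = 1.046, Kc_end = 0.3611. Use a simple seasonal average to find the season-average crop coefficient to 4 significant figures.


Approach: apply a simple seasonal average, Kc_avg = (Kc_ini + Kc_mid + Kc_end)/3.
Kc_avg = (0.2598 + 1.046 + 0.3611)/3 = 0.5556
Therefore the season-average crop coefficient = 0.5556.


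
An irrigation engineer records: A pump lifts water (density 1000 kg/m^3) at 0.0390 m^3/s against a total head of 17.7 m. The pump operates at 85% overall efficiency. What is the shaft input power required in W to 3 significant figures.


Approach: apply hydraulic power then efficiency conversion, P = rho*g*Q*H; P_in = P/eta.
Step 1 — hydraulic power (P = rho*g*Q*H):
  P = 1000 * 9.81 * 0.0390 * 17.7 = 6771.8 W
Step 2 — input power: P_in = P/eta = 6771.8 / 0.85 = 7970 W
Therefore the shaft input power required = 7970 W.


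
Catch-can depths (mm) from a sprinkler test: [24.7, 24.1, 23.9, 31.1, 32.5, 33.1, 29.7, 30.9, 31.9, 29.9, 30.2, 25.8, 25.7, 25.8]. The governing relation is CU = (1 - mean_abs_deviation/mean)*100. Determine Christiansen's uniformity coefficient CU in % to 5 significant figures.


mean = 28.52143 mm
mean |d_i - mean| = 3.018367 mm
CU = (1 - 3.018367/28.52143)*100 = 89.417 %
Therefore Christiansen's uniformity coefficient CU = 89.417 %.


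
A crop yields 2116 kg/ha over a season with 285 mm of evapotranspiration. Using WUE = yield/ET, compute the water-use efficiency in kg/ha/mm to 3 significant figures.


WUE = 2116 / 285 = 7.42 kg/ha/mm
Therefore the water-use efficiency = 7.42 kg/ha/mm.


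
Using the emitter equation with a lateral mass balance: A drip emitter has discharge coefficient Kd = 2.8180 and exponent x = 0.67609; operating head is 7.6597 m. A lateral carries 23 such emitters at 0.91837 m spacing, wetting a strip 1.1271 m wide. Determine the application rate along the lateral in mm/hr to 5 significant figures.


Approach: apply the emitter equation with a lateral mass balance, q = Kd*h^x; Q = n*q; rate = Q/(n*spacing*width).
Step 1 — single emitter flow (q = Kd*h^x):
  q = 2.8180 * 7.6597^0.67609 = 11.16215 L/hr
Step 2 — total lateral flow: Q = 23 * 11.16215 = 256.7294 L/hr
Step 3 — wetted area: A = 23 * 0.91837 * 1.1271 = 23.80718 m^2
Step 4 — application rate: Q/A = 256.7294/23.80718 = 10.784 mm/hr
Therefore the application rate along the lateral = 10.784 mm/hr.


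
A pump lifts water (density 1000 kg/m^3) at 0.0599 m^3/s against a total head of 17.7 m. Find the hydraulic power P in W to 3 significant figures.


Approach: apply the hydraulic power relation, P = rho*g*Q*H.
P = 1000 * 9.81 * 0.0599 * 17.7 = 10400 W
Therefore the hydraulic power P = 10400 W.


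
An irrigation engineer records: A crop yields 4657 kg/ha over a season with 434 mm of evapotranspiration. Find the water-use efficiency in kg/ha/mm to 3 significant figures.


Approach: apply the water-use efficiency ratio, WUE = yield/ET.
WUE = 4657 / 434 = 10.7 kg/ha/mm
Therefore the water-use efficiency = 10.7 kg/ha/mm.


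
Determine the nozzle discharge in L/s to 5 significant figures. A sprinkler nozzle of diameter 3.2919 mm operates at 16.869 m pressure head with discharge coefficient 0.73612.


Approach: apply the orifice equation, Q = Cd*A*sqrt(2*g*h), A = pi*(d/2)^2.
A = pi*(3.2919e-3/2)^2 = 8.511050e-06 m^2
Q = 0.73612 * 8.511050e-06 * sqrt(2*9.81*16.869) * 1000 = 0.11398 L/s
Therefore the nozzle discharge = 0.11398 L/s.


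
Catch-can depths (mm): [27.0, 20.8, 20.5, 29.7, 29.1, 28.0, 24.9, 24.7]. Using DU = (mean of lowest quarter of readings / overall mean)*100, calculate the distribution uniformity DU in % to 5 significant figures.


sorted lowest 2 of 8: [20.5, 20.8] -> mean = 20.65000 mm
overall mean = 25.58750 mm
DU = (20.65000/25.58750)*100 = 80.703 %
Therefore the distribution uniformity DU = 80.703 %.


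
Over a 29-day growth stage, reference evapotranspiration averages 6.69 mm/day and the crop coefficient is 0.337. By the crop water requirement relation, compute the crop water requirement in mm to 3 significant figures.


Approach: apply the crop water requirement relation, CWR = ET0 * Kc * days.
CWR = 6.69 * 0.337 * 29 = 65.4 mm
Therefore the crop water requirement = 65.4 mm.


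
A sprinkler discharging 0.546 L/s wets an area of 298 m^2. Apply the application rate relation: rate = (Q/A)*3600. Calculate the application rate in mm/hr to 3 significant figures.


rate = (0.546 / 298) * 3600 = 6.60 mm/hr
Therefore the application rate = 6.60 mm/hr.


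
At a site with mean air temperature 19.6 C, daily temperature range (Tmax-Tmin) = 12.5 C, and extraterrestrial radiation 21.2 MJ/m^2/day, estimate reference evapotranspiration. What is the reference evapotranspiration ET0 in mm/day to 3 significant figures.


Approach: apply the Hargreaves-Samani method, ET0 = 0.0023*(Tmean+17.8)*sqrt(Tmax-Tmin)*0.408*Ra.
ET0 = 0.0023*(19.6+17.8)*sqrt(12.5)*0.408*21.2 = 2.63 mm/day
Therefore the reference evapotranspiration ET0 = 2.63 mm/day.


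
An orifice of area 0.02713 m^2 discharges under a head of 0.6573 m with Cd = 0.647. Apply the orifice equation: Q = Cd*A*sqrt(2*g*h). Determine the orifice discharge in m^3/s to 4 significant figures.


Q = 0.647 * 0.02713 * sqrt(2*9.81*0.6573) = 0.06304 m^3/s
Therefore the orifice discharge = 0.06304 m^3/s.


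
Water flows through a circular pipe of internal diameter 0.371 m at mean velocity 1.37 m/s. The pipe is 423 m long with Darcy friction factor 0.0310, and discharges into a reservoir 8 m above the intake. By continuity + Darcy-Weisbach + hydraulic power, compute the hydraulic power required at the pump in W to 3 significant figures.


Approach: apply continuity + Darcy-Weisbach + hydraulic power, Q = A*v; hf = f*(L/D)*(v^2/(2g)); H = static + hf; P = rho*g*Q*H.
Step 1 — flow rate (continuity, Q = A*v):
  A = pi*(0.371/2)^2 = 0.10810 m^2
  Q = 0.10810 * 1.37 = 0.14810 m^3/s
Step 2 — friction head loss (Darcy-Weisbach):
  hf = 0.0310 * (423/0.371) * (1.37^2 / (2*9.81))
  hf = 3.3812 m
Step 3 — total head: H = 8 + 3.3812 = 11.381 m
Step 4 — hydraulic power (P = rho*g*Q*H):
  P = 1000 * 9.81 * 0.14810 * 11.381 = 16500 W
Therefore the hydraulic power required at the pump = 16500 W.


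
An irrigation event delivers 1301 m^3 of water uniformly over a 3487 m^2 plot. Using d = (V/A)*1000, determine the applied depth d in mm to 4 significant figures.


d = (1301 / 3487) * 1000 = 373.1 mm
Therefore the applied depth d = 373.1 mm.


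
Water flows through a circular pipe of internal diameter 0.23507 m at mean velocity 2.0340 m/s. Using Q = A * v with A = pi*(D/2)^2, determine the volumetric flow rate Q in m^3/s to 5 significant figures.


A = pi*(0.23507/2)^2 = 0.04339946 m^2
Q = 0.04339946 * 2.0340 = 0.088274 m^3/s
Therefore the volumetric flow rate Q = 0.088274 m^3/s.


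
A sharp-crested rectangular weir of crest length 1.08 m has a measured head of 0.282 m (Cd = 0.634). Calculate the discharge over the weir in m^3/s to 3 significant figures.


Approach: apply the rectangular weir equation, Q = (2/3)*Cd*L*sqrt(2g)*H^1.5.
Q = (2/3)*0.634*1.08*sqrt(2*9.81)*0.282^1.5 = 0.303 m^3/s
Therefore the discharge over the weir = 0.303 m^3/s.


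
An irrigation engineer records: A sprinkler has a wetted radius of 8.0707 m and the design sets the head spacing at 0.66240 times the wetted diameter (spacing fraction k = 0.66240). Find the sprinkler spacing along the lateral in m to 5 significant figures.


Approach: apply the sprinkler spacing rule (spacing as a fraction of wetted diameter), S = k*(2*R).
S = 0.66240 * (2 * 8.0707) = 10.692 m
Therefore the sprinkler spacing along the lateral = 10.692 m.


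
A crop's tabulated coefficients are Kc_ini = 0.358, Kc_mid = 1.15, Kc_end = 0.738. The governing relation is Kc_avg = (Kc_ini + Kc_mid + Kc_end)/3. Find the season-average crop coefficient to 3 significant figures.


Kc_avg = (0.358 + 1.15 + 0.738)/3 = 0.749
Therefore the season-average crop coefficient = 0.749.


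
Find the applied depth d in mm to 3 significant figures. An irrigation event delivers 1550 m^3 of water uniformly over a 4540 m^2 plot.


Approach: apply depth from volume over area, d = (V/A)*1000.
d = (1550 / 4540) * 1000 = 341 mm
Therefore the applied depth d = 341 mm.


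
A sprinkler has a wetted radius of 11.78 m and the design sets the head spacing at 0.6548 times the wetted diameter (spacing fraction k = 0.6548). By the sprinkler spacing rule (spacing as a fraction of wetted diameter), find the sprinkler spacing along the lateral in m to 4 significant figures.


Approach: apply the sprinkler spacing rule (spacing as a fraction of wetted diameter), S = k*(2*R).
S = 0.6548 * (2 * 11.78) = 15.43 m
Therefore the sprinkler spacing along the lateral = 15.43 m.


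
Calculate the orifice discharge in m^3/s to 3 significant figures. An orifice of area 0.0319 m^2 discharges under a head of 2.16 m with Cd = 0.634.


Approach: apply the orifice equation, Q = Cd*A*sqrt(2*g*h).
Q = 0.634 * 0.0319 * sqrt(2*9.81*2.16) = 0.132 m^3/s
Therefore the orifice discharge = 0.132 m^3/s.


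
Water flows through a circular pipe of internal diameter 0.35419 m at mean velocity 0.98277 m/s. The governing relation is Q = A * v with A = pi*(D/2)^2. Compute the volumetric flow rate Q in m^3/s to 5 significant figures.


A = pi*(0.35419/2)^2 = 0.09852864 m^2
Q = 0.09852864 * 0.98277 = 0.096831 m^3/s
Therefore the volumetric flow rate Q = 0.096831 m^3/s.


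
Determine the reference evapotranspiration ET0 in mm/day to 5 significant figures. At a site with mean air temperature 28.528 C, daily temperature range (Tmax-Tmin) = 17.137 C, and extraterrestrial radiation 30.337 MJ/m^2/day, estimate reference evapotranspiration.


Approach: apply the Hargreaves-Samani method, ET0 = 0.0023*(Tmean+17.8)*sqrt(Tmax-Tmin)*0.408*Ra.
ET0 = 0.0023*(28.528+17.8)*sqrt(17.137)*0.408*30.337 = 5.4597 mm/day
Therefore the reference evapotranspiration ET0 = 5.4597 mm/day.


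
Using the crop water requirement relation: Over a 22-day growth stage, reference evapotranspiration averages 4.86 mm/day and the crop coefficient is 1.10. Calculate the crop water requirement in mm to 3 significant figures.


Approach: apply the crop water requirement relation, CWR = ET0 * Kc * days.
CWR = 4.86 * 1.10 * 22 = 118 mm
Therefore the crop water requirement = 118 mm.


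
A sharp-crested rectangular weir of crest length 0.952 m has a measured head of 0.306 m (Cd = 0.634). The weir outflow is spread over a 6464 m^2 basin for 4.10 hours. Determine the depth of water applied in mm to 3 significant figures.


Approach: apply the rectangular weir equation with a volume-to-depth conversion, Q = (2/3)*Cd*L*sqrt(2g)*H^1.5; d = Q*t/A * 1000.
Step 1 — weir discharge:
  Q = (2/3)*0.634*0.952*sqrt(2*9.81)*0.306^1.5 = 0.30169 m^3/s
Step 2 — volume: V = 0.30169 * 4.10*3600 = 4453.0 m^3
Step 3 — depth: d = V/A * 1000 = 4453.0/6464 * 1000 = 689 mm
Therefore the depth of water applied = 689 mm.


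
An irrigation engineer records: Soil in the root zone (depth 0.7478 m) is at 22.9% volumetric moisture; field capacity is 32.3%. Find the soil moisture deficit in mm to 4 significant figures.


Approach: apply the soil moisture deficit relation, SMD = (FC - theta)/100 * depth * 1000.
SMD = (32.3 - 22.9)/100 * 0.7478 * 1000 = 70.29 mm
Therefore the soil moisture deficit = 70.29 mm.


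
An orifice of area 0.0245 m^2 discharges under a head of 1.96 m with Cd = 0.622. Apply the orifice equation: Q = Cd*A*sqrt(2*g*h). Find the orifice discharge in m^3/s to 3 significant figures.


Q = 0.622 * 0.0245 * sqrt(2*9.81*1.96) = 0.0945 m^3/s
Therefore the orifice discharge = 0.0945 m^3/s.


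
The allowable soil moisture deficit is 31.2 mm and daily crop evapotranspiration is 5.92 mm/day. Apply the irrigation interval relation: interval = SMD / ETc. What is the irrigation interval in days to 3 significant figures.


interval = 31.2 / 5.92 = 5.27 days
Therefore the irrigation interval = 5.27 days.


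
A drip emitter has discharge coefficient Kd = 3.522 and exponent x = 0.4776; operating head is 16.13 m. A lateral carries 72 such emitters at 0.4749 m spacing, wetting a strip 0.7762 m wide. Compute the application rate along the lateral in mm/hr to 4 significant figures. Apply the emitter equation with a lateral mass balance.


Approach: apply the emitter equation with a lateral mass balance, q = Kd*h^x; Q = n*q; rate = Q/(n*spacing*width).
Step 1 — single emitter flow (q = Kd*h^x):
  q = 3.522 * 16.13^0.4776 = 13.2909 L/hr
Step 2 — total lateral flow: Q = 72 * 13.2909 = 956.947 L/hr
Step 3 — wetted area: A = 72 * 0.4749 * 0.7762 = 26.5405 m^2
Step 4 — application rate: Q/A = 956.947/26.5405 = 36.06 mm/hr
Therefore the application rate along the lateral = 36.06 mm/hr.


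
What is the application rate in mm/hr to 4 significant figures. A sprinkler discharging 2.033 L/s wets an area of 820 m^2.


Approach: apply the application rate relation, rate = (Q/A)*3600.
rate = (2.033 / 820) * 3600 = 8.925 mm/hr
Therefore the application rate = 8.925 mm/hr.


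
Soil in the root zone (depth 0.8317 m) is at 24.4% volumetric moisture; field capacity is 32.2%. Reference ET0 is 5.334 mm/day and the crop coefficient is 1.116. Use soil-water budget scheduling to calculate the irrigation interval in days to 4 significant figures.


Approach: apply soil-water budget scheduling, SMD = (FC-theta)/100*depth*1000; ETc = ET0*Kc; interval = SMD/ETc.
Step 1 — soil moisture deficit:
  SMD = (32.2 - 24.4)/100 * 0.8317 * 1000 = 64.8726 mm
Step 2 — daily crop ET (ETc = ET0*Kc):
  ETc = 5.334 * 1.116 = 5.95274 mm/day
Step 3 — irrigation interval (SMD/ETc):
  interval = 64.8726 / 5.95274 = 10.90 days
Therefore the irrigation interval = 10.90 days.


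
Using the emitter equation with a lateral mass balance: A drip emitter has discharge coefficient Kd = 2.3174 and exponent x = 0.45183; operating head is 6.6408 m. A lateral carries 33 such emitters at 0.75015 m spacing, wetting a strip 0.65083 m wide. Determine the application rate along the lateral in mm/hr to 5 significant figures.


Approach: apply the emitter equation with a lateral mass balance, q = Kd*h^x; Q = n*q; rate = Q/(n*spacing*width).
Step 1 — single emitter flow (q = Kd*h^x):
  q = 2.3174 * 6.6408^0.45183 = 5.451360 L/hr
Step 2 — total lateral flow: Q = 33 * 5.451360 = 179.8949 L/hr
Step 3 — wetted area: A = 33 * 0.75015 * 0.65083 = 16.11126 m^2
Step 4 — application rate: Q/A = 179.8949/16.11126 = 11.166 mm/hr
Therefore the application rate along the lateral = 11.166 mm/hr.


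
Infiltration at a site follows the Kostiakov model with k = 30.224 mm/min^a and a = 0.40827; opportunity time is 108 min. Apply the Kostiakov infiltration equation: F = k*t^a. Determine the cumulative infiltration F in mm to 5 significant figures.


F = 30.224 * 108^0.40827 = 204.43 mm
Therefore the cumulative infiltration F = 204.43 mm.


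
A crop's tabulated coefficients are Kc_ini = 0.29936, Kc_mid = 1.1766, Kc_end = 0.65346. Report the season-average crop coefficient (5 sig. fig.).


Approach: apply a simple seasonal average, Kc_avg = (Kc_ini + Kc_mid + Kc_end)/3.
Kc_avg = (0.29936 + 1.1766 + 0.65346)/3 = 0.70981
Therefore the season-average crop coefficient = 0.70981.


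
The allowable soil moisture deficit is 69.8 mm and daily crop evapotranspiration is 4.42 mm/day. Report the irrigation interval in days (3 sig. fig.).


Approach: apply the irrigation interval relation, interval = SMD / ETc.
interval = 69.8 / 4.42 = 15.8 days
Therefore the irrigation interval = 15.8 days.


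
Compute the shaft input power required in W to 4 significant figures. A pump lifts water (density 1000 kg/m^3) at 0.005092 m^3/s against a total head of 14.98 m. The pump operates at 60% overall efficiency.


Approach: apply hydraulic power then efficiency conversion, P = rho*g*Q*H; P_in = P/eta.
Step 1 — hydraulic power (P = rho*g*Q*H):
  P = 1000 * 9.81 * 0.005092 * 14.98 = 748.289 W
Step 2 — input power: P_in = P/eta = 748.289 / 0.6 = 1247 W
Therefore the shaft input power required = 1247 W.


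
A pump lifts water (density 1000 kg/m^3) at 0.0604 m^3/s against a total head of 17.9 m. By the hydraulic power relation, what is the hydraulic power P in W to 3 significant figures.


Approach: apply the hydraulic power relation, P = rho*g*Q*H.
P = 1000 * 9.81 * 0.0604 * 17.9 = 10600 W
Therefore the hydraulic power P = 10600 W.


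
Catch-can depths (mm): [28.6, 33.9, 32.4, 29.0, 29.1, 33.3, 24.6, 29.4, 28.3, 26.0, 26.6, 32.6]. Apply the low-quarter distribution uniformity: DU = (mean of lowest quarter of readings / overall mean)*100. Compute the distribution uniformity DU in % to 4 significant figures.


sorted lowest 3 of 12: [24.6, 26.0, 26.6] -> mean = 25.7333 mm
overall mean = 29.4833 mm
DU = (25.7333/29.4833)*100 = 87.28 %
Therefore the distribution uniformity DU = 87.28 %.


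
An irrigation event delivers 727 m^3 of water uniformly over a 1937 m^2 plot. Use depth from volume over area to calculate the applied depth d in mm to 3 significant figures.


Approach: apply depth from volume over area, d = (V/A)*1000.
d = (727 / 1937) * 1000 = 375 mm
Therefore the applied depth d = 375 mm.


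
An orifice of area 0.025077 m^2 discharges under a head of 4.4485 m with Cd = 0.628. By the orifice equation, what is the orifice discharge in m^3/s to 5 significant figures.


Approach: apply the orifice equation, Q = Cd*A*sqrt(2*g*h).
Q = 0.628 * 0.025077 * sqrt(2*9.81*4.4485) = 0.14713 m^3/s
Therefore the orifice discharge = 0.14713 m^3/s.


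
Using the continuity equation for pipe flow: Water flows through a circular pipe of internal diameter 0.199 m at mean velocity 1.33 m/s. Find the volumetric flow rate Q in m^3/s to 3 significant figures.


Approach: apply the continuity equation for pipe flow, Q = A * v with A = pi*(D/2)^2.
A = pi*(0.199/2)^2 = 0.031103 m^2
Q = 0.031103 * 1.33 = 0.0414 m^3/s
Therefore the volumetric flow rate Q = 0.0414 m^3/s.


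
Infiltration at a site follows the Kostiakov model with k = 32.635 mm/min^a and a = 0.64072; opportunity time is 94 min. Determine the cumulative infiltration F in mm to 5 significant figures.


Approach: apply the Kostiakov infiltration equation, F = k*t^a.
F = 32.635 * 94^0.64072 = 599.66 mm
Therefore the cumulative infiltration F = 599.66 mm.


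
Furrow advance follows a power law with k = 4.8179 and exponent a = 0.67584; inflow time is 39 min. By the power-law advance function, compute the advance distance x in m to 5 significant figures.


Approach: apply the power-law advance function, x = k*t^a.
x = 4.8179 * 39^0.67584 = 57.301 m
Therefore the advance distance x = 57.301 m.


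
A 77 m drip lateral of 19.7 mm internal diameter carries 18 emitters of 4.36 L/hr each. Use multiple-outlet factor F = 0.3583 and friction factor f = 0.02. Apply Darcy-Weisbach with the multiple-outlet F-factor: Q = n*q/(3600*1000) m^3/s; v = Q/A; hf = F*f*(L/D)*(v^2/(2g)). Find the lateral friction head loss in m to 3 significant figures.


Q = 18*4.36/(3600*1000) = 2.1800e-05 m^3/s
A = pi*(19.7e-3/2)^2 = 3.0481e-04 m^2, so v = Q/A = 0.071521 m/s
hf = 0.3583*0.02*(77/0.0197)*(0.071521^2/(2*9.81)) = 0.00730 m
Therefore the lateral friction head loss = 0.00730 m.


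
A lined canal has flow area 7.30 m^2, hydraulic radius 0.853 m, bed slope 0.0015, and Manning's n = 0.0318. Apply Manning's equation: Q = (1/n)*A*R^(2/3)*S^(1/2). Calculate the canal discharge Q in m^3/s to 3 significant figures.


Q = (1/0.0318) * 7.30 * 0.853^(2/3) * 0.0015^(1/2) = 8.00 m^3/s
Therefore the canal discharge Q = 8.00 m^3/s.


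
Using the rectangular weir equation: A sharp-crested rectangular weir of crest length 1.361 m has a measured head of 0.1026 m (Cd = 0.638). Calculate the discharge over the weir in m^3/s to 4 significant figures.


Approach: apply the rectangular weir equation, Q = (2/3)*Cd*L*sqrt(2g)*H^1.5.
Q = (2/3)*0.638*1.361*sqrt(2*9.81)*0.1026^1.5 = 0.08427 m^3/s
Therefore the discharge over the weir = 0.08427 m^3/s.


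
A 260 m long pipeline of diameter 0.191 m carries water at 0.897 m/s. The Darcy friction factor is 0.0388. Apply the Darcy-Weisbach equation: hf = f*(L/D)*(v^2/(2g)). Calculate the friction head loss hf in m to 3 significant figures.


hf = 0.0388 * (260/0.191) * (0.897^2 / (2*9.81))
hf = 2.17 m
Therefore the friction head loss hf = 2.17 m.


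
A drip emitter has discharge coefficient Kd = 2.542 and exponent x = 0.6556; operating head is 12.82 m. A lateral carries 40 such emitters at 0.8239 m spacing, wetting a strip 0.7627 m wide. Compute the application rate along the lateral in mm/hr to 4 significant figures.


Approach: apply the emitter equation with a lateral mass balance, q = Kd*h^x; Q = n*q; rate = Q/(n*spacing*width).
Step 1 — single emitter flow (q = Kd*h^x):
  q = 2.542 * 12.82^0.6556 = 13.5365 L/hr
Step 2 — total lateral flow: Q = 40 * 13.5365 = 541.461 L/hr
Step 3 — wetted area: A = 40 * 0.8239 * 0.7627 = 25.1355 m^2
Step 4 — application rate: Q/A = 541.461/25.1355 = 21.54 mm/hr
Therefore the application rate along the lateral = 21.54 mm/hr.


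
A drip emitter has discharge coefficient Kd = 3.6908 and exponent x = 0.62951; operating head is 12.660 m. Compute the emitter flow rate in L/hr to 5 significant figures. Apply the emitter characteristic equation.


Approach: apply the emitter characteristic equation, q = Kd * h^x.
q = 3.6908 * 12.660^0.62951 = 18.244 L/hr
Therefore the emitter flow rate = 18.244 L/hr.
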